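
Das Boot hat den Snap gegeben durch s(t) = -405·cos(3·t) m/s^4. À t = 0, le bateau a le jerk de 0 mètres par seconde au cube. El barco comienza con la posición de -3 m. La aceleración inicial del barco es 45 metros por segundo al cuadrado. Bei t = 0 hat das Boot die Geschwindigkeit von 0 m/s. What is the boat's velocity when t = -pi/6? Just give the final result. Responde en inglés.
The answer is -15.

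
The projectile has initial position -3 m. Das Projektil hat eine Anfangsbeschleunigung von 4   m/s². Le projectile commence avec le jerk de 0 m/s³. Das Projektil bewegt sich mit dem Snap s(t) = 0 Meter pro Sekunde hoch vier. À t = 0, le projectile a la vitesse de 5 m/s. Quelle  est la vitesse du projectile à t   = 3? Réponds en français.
En partant du snap s(t) = 0, nous prenons 3 intégrales. En intégrant le snap et en utilisant la condition initiale j(0) = 0, nous obtenons j(t) = 0. La primitive du jerk, avec a(0) = 4, donne l'accélération: a(t) = 4. En prenant ∫a(t)dt et en appliquant v(0) = 5, nous trouvons v(t) = 4·t + 5. Nous avons la vitesse v(t) = 4·t + 5. En substituant t = 3: v(3) = 17.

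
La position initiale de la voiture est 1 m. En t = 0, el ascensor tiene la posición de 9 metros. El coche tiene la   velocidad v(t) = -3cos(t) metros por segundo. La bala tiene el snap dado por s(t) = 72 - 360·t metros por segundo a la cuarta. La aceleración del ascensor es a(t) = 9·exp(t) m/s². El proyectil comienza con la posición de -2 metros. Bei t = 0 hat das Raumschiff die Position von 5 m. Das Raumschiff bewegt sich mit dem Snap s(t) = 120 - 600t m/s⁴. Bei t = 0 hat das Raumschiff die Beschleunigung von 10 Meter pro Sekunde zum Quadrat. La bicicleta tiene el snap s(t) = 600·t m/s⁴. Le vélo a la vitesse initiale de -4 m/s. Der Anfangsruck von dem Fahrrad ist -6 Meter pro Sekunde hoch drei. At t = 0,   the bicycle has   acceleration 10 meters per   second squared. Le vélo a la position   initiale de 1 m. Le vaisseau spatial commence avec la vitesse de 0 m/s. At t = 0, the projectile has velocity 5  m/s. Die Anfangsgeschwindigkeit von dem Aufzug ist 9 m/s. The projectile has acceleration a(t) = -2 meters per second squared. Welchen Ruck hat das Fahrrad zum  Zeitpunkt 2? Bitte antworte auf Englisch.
We need to integrate our snap equation s(t) = 600·t 1 time. Integrating snap and using the initial condition j(0) = -6, we get j(t) = 300·t^2 - 6. Using j(t) = 300·t^2 - 6 and substituting t = 2, we find j = 1194.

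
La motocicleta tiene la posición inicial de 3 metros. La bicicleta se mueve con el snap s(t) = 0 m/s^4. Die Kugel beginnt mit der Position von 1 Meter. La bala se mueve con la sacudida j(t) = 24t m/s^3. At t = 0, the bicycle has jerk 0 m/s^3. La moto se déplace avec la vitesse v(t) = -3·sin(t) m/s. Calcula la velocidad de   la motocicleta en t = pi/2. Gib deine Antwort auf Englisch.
From the given velocity equation v(t) = -3·sin(t), we substitute t = pi/2 to get v = -3.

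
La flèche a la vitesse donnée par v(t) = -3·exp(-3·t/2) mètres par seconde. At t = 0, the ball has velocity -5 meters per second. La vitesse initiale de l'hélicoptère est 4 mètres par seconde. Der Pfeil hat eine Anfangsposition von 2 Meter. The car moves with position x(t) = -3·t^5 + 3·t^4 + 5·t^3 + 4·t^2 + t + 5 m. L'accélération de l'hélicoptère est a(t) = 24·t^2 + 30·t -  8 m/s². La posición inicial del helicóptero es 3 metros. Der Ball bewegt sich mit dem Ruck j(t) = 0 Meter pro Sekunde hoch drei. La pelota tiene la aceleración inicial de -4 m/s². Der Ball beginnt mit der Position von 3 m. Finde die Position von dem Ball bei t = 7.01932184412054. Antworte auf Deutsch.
Wir müssen das Integral unserer Gleichung für den Ruck j(t) = 0 3-mal finden. Mit ∫j(t)dt und Anwendung von a(0) = -4, finden wir a(t) = -4. Mit ∫a(t)dt und Anwendung von v(0) = -5, finden wir v(t) = -4·t - 5. Das Integral von der Geschwindigkeit ist die Position. Mit x(0) = 3 erhalten wir x(t) = -2·t^2 - 5·t + 3. Mit x(t) = -2·t^2 - 5·t + 3 und Einsetzen von t = 7.01932184412054, finden wir x = -130.638367523298.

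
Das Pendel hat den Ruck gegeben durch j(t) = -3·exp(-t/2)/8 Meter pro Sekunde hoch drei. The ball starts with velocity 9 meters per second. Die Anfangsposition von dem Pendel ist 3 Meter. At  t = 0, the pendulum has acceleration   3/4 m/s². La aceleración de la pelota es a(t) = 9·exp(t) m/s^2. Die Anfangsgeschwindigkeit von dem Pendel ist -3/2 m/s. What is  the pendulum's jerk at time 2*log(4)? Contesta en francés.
De l'équation du jerk j(t) = -3·exp(-t/2)/8, nous substituons t = 2*log(4) pour obtenir j = -3/32.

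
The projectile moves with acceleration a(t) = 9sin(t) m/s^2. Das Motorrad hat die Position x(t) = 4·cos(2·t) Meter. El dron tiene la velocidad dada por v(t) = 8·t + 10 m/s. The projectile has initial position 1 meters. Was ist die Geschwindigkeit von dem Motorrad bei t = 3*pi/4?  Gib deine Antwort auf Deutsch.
Um dies zu lösen, müssen wir 1 Ableitung unserer Gleichung für die Position x(t) = 4·cos(2·t) nehmen. Durch Ableiten von der Position erhalten wir die Geschwindigkeit: v(t) = -8·sin(2·t). Wir haben die Geschwindigkeit v(t) = -8·sin(2·t). Durch Einsetzen von t = 3*pi/4: v(3*pi/4) = 8.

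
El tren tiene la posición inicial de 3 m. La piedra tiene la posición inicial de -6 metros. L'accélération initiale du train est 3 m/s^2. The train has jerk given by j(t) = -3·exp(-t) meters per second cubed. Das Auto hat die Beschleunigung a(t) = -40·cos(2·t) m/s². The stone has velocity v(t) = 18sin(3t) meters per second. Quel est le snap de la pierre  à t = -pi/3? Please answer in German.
Um dies zu lösen, müssen wir 3 Ableitungen unserer Gleichung für die Geschwindigkeit v(t) = 18·sin(3·t) nehmen. Mit d/dt von v(t) finden wir a(t) = 54·cos(3·t). Mit d/dt von a(t) finden wir j(t) = -162·sin(3·t). Mit d/dt von j(t) finden wir s(t) = -486·cos(3·t). Wir haben den Snap s(t) = -486·cos(3·t). Durch Einsetzen von t = -pi/3: s(-pi/3) = 486.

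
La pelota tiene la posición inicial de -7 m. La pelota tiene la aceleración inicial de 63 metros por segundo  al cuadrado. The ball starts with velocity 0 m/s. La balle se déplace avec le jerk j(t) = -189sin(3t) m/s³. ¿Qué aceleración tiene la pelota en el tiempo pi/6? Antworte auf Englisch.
To find the answer, we compute 1 antiderivative of j(t) = -189·sin(3·t). Integrating jerk and using the initial condition a(0) = 63, we get a(t) = 63·cos(3·t). We have acceleration a(t) = 63·cos(3·t). Substituting t = pi/6: a(pi/6) = 0.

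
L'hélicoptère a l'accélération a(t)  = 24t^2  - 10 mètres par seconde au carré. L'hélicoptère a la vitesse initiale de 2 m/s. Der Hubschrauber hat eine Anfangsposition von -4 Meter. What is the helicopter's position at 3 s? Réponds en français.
Nous devons trouver la primitive de notre équation de l'accélération a(t) = 24·t^2 - 10 2 fois. La primitive de l'accélération est la vitesse. En utilisant v(0) = 2, nous obtenons v(t) = 8·t^3 - 10·t + 2. En intégrant la vitesse et en utilisant la condition initiale x(0) = -4, nous obtenons x(t) = 2·t^4 - 5·t^2 + 2·t - 4. De l'équation de la position x(t) = 2·t^4 - 5·t^2 + 2·t - 4, nous substituons t = 3 pour obtenir x = 119.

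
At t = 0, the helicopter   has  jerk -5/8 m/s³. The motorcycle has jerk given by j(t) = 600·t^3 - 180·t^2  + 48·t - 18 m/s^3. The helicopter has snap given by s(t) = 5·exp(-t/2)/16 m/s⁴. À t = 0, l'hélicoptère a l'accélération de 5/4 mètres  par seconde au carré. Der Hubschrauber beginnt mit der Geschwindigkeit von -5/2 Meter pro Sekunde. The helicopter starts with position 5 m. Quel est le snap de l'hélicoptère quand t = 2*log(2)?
En utilisant s(t) = 5·exp(-t/2)/16 et en substituant t = 2*log(2), nous trouvons s = 5/32.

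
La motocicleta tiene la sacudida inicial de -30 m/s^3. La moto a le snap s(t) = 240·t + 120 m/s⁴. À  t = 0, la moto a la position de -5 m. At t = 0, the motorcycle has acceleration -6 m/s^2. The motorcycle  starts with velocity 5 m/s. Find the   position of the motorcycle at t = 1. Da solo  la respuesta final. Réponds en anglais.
The answer is -1.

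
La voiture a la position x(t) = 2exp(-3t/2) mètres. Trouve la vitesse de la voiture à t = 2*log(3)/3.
Nous devons dériver notre équation de la position x(t) = 2·exp(-3·t/2) 1 fois. En prenant d/dt de x(t), nous trouvons v(t) = -3·exp(-3·t/2). De l'équation de la vitesse v(t) = -3·exp(-3·t/2), nous substituons t = 2*log(3)/3 pour obtenir v = -1.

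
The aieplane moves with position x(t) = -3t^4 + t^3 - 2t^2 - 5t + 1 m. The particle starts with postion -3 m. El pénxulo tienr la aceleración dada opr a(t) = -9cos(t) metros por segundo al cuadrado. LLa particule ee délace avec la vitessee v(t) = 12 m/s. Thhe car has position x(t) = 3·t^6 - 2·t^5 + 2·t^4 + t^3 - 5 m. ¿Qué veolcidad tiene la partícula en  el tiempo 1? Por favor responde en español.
Tenemos la velocidad v(t) = 12. Sustituyendo t = 1: v(1) = 12.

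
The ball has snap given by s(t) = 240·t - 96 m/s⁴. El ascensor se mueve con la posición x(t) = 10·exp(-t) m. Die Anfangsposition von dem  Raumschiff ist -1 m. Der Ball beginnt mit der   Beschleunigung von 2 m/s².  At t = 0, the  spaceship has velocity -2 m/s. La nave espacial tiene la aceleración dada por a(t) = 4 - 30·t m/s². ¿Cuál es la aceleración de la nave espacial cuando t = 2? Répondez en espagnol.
Tenemos la aceleración a(t) = 4 - 30·t. Sustituyendo t = 2: a(2) = -56.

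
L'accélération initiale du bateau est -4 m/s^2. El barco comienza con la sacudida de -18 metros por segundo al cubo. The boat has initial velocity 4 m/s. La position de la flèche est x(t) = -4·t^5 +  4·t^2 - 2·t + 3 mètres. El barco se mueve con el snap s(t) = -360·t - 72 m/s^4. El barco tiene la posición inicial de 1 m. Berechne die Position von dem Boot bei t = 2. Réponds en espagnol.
Debemos encontrar la integral de nuestra ecuación del snap s(t) = -360·t - 72 4 veces. Integrando el snap y usando la condición inicial j(0) = -18, obtenemos j(t) = -180·t^2 - 72·t - 18. Integrando la sacudida y usando la condición inicial a(0) = -4, obtenemos a(t) = -60·t^3 - 36·t^2 - 18·t - 4. La integral de la aceleración es la velocidad. Usando v(0) = 4, obtenemos v(t) = -15·t^4 - 12·t^3 - 9·t^2 - 4·t + 4. La antiderivada de la velocidad es la posición. Usando x(0) = 1, obtenemos x(t) = -3·t^5 - 3·t^4 - 3·t^3 - 2·t^2 + 4·t + 1. De la ecuación de la posición x(t) = -3·t^5 - 3·t^4 - 3·t^3 - 2·t^2 + 4·t + 1, sustituimos t = 2 para obtener x = -167.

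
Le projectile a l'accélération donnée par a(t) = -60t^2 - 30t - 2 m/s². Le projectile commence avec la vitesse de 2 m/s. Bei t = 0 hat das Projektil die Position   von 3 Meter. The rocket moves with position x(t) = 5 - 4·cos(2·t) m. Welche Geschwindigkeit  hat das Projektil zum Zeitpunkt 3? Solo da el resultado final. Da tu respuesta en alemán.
Bei t = 3, v = -679.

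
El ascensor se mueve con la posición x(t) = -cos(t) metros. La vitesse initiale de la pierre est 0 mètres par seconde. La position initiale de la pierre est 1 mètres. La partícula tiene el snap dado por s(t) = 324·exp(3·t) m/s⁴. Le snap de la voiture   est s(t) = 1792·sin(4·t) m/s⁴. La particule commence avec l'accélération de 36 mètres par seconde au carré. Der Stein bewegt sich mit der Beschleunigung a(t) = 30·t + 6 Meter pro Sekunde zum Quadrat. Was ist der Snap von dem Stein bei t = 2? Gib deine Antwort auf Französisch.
Nous devons dériver notre équation de l'accélération a(t) = 30·t + 6 2 fois. La dérivée de l'accélération donne le jerk: j(t) = 30. En dérivant le jerk, nous obtenons le snap: s(t) = 0. Nous avons le snap s(t) = 0. En substituant t = 2: s(2) = 0.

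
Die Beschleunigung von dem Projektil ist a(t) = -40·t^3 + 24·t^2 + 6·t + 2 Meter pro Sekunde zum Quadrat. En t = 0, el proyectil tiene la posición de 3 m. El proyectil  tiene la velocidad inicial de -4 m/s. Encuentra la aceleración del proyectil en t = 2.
Usando a(t) = -40·t^3 + 24·t^2 + 6·t + 2 y sustituyendo t = 2, encontramos a = -210.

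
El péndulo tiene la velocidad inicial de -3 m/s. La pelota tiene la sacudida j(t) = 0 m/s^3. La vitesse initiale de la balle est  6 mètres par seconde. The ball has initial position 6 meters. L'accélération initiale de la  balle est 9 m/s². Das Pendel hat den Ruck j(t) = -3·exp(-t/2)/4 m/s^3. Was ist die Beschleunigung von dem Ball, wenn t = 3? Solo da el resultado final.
Die Beschleunigung bei t = 3 ist a = 9.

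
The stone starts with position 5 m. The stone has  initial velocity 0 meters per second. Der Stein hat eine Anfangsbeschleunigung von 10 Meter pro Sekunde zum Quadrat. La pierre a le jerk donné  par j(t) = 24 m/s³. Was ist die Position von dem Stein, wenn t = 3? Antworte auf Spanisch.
Debemos encontrar la integral de nuestra ecuación de la sacudida j(t) = 24 3 veces. La integral de la sacudida, con a(0) = 10, da la aceleración: a(t) = 24·t + 10. La antiderivada de la aceleración es la velocidad. Usando v(0) = 0, obtenemos v(t) = 2·t·(6·t + 5). Tomando ∫v(t)dt y aplicando x(0) = 5, encontramos x(t) = 4·t^3 + 5·t^2 + 5. De la ecuación de la posición x(t) = 4·t^3 + 5·t^2 + 5, sustituimos t = 3 para obtener x = 158.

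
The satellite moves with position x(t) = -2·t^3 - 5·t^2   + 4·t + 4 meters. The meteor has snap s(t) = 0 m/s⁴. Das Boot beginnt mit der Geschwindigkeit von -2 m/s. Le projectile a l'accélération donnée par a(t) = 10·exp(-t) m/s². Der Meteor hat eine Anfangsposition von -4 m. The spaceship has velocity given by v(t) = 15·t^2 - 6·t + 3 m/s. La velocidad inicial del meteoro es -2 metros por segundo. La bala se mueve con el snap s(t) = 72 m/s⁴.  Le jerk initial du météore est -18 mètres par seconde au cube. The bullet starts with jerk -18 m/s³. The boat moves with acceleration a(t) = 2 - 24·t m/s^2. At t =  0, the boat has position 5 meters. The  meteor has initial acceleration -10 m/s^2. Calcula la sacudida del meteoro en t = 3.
Debemos encontrar la antiderivada de nuestra ecuación del snap s(t) = 0 1 vez. Tomando ∫s(t)dt y aplicando j(0) = -18, encontramos j(t) = -18. Tenemos la sacudida j(t) = -18. Sustituyendo t = 3: j(3) = -18.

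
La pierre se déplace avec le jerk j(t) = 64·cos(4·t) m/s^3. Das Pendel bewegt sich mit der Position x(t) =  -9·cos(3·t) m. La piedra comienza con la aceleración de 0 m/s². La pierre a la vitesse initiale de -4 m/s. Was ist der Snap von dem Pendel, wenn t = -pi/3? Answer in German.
Um dies zu lösen, müssen wir 4 Ableitungen unserer Gleichung für die Position x(t) = -9·cos(3·t) nehmen. Mit d/dt von x(t) finden wir v(t) = 27·sin(3·t). Die Ableitung von der Geschwindigkeit ergibt die Beschleunigung: a(t) = 81·cos(3·t). Mit d/dt von a(t) finden wir j(t) = -243·sin(3·t). Die Ableitung von dem Ruck ergibt den Snap: s(t) = -729·cos(3·t). Wir haben den Snap s(t) = -729·cos(3·t). Durch Einsetzen von t = -pi/3: s(-pi/3) = 729.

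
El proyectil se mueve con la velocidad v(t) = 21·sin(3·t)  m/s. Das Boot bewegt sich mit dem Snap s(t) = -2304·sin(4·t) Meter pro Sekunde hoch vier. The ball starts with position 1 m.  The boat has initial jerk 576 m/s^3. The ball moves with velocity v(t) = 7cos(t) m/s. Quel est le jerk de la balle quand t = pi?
Nous devons dériver notre équation de la vitesse v(t) = 7·cos(t) 2 fois. En dérivant la vitesse, nous obtenons l'accélération: a(t) = -7·sin(t). En dérivant l'accélération, nous obtenons le jerk: j(t) = -7·cos(t). Nous avons le jerk j(t) = -7·cos(t). En substituant t = pi: j(pi) = 7.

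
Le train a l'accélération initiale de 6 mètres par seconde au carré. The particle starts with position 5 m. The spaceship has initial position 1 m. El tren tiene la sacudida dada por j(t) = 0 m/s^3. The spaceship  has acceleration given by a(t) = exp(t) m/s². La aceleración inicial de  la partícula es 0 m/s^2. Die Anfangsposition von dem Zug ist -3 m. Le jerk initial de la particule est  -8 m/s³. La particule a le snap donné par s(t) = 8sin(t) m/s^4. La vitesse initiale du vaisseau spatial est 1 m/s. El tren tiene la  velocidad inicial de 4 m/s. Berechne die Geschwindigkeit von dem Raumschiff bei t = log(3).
Ausgehend von der Beschleunigung a(t) = exp(t), nehmen wir 1 Stammfunktion. Durch Integration von der Beschleunigung und Verwendung der Anfangsbedingung v(0) = 1, erhalten wir v(t) = exp(t). Mit v(t) = exp(t) und Einsetzen von t = log(3), finden wir v = 3.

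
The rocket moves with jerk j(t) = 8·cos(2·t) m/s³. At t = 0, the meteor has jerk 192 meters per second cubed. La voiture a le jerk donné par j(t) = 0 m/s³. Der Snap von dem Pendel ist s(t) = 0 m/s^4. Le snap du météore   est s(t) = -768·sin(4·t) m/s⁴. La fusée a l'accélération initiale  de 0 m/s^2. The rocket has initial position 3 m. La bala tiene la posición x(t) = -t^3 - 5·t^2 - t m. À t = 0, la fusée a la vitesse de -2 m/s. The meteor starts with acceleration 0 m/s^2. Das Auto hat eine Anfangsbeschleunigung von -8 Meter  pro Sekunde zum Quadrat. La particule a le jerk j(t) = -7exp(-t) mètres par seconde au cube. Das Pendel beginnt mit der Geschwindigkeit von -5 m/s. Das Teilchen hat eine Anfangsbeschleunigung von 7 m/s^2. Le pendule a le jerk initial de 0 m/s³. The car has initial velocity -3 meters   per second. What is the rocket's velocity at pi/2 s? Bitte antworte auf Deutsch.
Wir müssen unsere Gleichung für den Ruck j(t) = 8·cos(2·t) 2-mal integrieren. Die Stammfunktion von dem Ruck, mit a(0) = 0, ergibt die Beschleunigung: a(t) = 4·sin(2·t). Das Integral von der Beschleunigung ist die Geschwindigkeit. Mit v(0) = -2 erhalten wir v(t) = -2·cos(2·t). Mit v(t) = -2·cos(2·t) und Einsetzen von t = pi/2, finden wir v = 2.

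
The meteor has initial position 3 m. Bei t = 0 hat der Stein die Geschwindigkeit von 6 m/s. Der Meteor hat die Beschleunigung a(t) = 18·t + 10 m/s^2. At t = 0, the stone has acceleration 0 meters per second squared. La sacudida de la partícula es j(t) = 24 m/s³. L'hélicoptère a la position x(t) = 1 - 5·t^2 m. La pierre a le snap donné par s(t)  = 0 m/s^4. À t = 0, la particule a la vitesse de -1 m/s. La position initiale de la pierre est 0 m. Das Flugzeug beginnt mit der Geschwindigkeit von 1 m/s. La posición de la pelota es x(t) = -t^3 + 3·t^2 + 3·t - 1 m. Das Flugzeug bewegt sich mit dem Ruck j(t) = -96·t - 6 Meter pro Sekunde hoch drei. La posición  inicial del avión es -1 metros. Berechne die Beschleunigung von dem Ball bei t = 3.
Ausgehend von der Position x(t) = -t^3 + 3·t^2 + 3·t - 1, nehmen wir 2 Ableitungen. Mit d/dt von x(t) finden wir v(t) = -3·t^2 + 6·t + 3. Die Ableitung von der Geschwindigkeit ergibt die Beschleunigung: a(t) = 6 - 6·t. Mit a(t) = 6 - 6·t und Einsetzen von t = 3, finden wir a = -12.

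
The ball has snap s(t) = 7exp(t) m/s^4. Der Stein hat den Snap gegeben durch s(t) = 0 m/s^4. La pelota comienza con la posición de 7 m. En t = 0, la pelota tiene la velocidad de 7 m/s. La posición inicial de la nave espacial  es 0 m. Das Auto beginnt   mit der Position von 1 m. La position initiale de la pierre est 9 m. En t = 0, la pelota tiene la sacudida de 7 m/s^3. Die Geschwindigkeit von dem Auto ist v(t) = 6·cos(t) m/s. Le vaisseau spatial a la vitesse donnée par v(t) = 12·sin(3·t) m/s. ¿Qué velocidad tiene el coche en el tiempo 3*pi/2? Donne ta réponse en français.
En utilisant v(t) = 6·cos(t) et en substituant t = 3*pi/2, nous trouvons v = 0.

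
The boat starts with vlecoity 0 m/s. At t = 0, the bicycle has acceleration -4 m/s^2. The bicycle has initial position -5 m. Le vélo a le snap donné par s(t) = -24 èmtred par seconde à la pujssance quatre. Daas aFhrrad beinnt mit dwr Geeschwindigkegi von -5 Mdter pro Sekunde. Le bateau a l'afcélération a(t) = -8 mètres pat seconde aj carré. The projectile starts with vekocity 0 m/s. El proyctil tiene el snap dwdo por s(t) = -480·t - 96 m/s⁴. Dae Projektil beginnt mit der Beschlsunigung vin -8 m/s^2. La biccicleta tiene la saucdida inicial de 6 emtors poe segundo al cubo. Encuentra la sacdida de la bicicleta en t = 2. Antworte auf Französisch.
Nous devons intégrer notre équation du snap s(t) = -24 1 fois. En intégrant le snap et en utilisant la condition initiale j(0) = 6, nous obtenons j(t) = 6 - 24·t. Nous avons le jerk j(t) = 6 - 24·t. En substituant t = 2: j(2) = -42.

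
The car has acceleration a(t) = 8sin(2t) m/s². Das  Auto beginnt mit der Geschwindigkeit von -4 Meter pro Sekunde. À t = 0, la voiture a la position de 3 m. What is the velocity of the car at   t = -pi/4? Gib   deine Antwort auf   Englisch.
Starting from acceleration a(t) = 8·sin(2·t), we take 1 integral. Taking ∫a(t)dt and applying v(0) = -4, we find v(t) = -4·cos(2·t). From the given velocity equation v(t) = -4·cos(2·t), we substitute t = -pi/4 to get v = 0.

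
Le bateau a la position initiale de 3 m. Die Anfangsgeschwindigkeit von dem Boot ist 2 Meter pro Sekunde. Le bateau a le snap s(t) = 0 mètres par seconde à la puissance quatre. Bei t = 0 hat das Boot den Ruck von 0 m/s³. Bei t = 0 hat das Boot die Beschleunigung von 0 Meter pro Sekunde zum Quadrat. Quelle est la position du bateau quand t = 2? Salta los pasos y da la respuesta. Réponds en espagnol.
En t = 2, x = 7.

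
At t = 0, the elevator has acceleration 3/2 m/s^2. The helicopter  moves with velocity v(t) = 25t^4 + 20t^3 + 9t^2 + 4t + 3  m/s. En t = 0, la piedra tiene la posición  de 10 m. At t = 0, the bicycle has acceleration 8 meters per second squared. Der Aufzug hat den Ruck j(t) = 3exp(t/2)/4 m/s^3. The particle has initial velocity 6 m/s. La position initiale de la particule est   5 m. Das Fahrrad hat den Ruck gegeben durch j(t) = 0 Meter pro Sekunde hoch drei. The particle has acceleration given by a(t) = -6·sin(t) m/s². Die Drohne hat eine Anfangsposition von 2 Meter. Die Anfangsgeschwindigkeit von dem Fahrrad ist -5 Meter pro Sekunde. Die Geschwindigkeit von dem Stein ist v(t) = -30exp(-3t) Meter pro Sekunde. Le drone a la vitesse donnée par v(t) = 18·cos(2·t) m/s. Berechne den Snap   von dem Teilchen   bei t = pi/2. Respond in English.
Starting from acceleration a(t) = -6·sin(t), we take 2 derivatives. Taking d/dt of a(t), we find j(t) = -6·cos(t). Taking d/dt of j(t), we find s(t) = 6·sin(t). Using s(t) = 6·sin(t) and substituting t = pi/2, we find s = 6.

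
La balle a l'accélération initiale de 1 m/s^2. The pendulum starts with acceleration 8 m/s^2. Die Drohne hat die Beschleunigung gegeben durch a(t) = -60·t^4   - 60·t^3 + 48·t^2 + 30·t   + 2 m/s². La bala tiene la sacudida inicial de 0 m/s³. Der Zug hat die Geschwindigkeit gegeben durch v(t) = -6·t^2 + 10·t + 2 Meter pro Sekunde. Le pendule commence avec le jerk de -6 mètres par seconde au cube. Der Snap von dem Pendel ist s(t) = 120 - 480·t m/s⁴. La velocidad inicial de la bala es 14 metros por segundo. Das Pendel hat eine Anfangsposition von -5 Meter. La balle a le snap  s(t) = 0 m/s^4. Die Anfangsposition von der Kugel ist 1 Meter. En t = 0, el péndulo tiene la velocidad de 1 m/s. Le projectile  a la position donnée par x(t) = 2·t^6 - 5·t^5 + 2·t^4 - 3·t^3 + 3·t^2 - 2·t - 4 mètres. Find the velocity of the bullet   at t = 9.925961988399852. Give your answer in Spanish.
Necesitamos integrar nuestra ecuación del snap s(t) = 0 3 veces. Integrando el snap y usando la condición inicial j(0) = 0, obtenemos j(t) = 0. Integrando la sacudida y usando la condición inicial a(0) = 1, obtenemos a(t) = 1. Integrando la aceleración y usando la condición inicial v(0) = 14, obtenemos v(t) = t + 14. Usando v(t) = t + 14 y sustituyendo t = 9.925961988399852, encontramos v = 23.9259619883999.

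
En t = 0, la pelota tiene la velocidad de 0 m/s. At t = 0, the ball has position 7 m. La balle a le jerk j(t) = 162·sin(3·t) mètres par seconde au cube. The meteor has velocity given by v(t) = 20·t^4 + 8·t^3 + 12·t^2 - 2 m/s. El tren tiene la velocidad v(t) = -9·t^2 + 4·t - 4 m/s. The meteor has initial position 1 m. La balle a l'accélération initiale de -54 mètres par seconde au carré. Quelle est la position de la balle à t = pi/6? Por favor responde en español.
Necesitamos integrar nuestra ecuación de la sacudida j(t) = 162·sin(3·t) 3 veces. Tomando ∫j(t)dt y aplicando a(0) = -54, encontramos a(t) = -54·cos(3·t). La integral de la aceleración es la velocidad. Usando v(0) = 0, obtenemos v(t) = -18·sin(3·t). Tomando ∫v(t)dt y aplicando x(0) = 7, encontramos x(t) = 6·cos(3·t) + 1. Usando x(t) = 6·cos(3·t) + 1 y sustituyendo t = pi/6, encontramos x = 1.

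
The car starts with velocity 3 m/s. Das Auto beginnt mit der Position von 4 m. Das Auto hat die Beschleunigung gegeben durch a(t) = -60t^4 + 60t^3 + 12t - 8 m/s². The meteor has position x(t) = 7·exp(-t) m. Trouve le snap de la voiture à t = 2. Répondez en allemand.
Wir müssen unsere Gleichung für die Beschleunigung a(t) = -60·t^4 + 60·t^3 + 12·t - 8 2-mal ableiten. Die Ableitung von der Beschleunigung ergibt den Ruck: j(t) = -240·t^3 + 180·t^2 + 12. Mit d/dt von j(t) finden wir s(t) = -720·t^2 + 360·t. Mit s(t) = -720·t^2 + 360·t und Einsetzen von t = 2, finden wir s = -2160.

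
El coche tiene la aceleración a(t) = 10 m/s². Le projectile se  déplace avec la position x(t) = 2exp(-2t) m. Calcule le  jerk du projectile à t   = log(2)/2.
Pour résoudre ceci, nous devons prendre 3 dérivées de notre équation de la position x(t) = 2·exp(-2·t). La dérivée de la position donne la vitesse: v(t) = -4·exp(-2·t). En dérivant la vitesse, nous obtenons l'accélération: a(t) = 8·exp(-2·t). En dérivant l'accélération, nous obtenons le jerk: j(t) = -16·exp(-2·t). En utilisant j(t) = -16·exp(-2·t) et en substituant t = log(2)/2, nous trouvons j = -8.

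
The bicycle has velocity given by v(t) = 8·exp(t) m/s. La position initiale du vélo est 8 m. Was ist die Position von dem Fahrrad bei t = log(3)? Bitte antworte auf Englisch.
We must find the antiderivative of our velocity equation v(t) = 8·exp(t) 1 time. Finding the integral of v(t) and using x(0) = 8: x(t) = 8·exp(t). We have position x(t) = 8·exp(t). Substituting t = log(3): x(log(3)) = 24.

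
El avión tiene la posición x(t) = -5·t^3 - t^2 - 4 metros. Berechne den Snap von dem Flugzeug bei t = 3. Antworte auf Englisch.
Starting from position x(t) = -5·t^3 - t^2 - 4, we take 4 derivatives. Differentiating position, we get velocity: v(t) = -15·t^2 - 2·t. Differentiating velocity, we get acceleration: a(t) = -30·t - 2. The derivative of acceleration gives jerk: j(t) = -30. Taking d/dt of j(t), we find s(t) = 0. We have snap s(t) = 0. Substituting t = 3: s(3) = 0.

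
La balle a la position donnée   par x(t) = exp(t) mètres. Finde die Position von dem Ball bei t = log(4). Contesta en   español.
Usando x(t) = exp(t) y sustituyendo t = log(4), encontramos x = 4.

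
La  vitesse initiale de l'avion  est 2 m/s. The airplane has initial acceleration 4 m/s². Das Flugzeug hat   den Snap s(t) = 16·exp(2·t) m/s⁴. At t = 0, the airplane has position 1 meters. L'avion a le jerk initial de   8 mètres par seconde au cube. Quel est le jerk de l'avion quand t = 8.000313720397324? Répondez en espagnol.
Debemos encontrar la integral de nuestra ecuación del snap s(t) = 16·exp(2·t) 1 vez. Integrando el snap y usando la condición inicial j(0) = 8, obtenemos j(t) = 8·exp(2·t). Usando j(t) = 8·exp(2·t) y sustituyendo t = 8.000313720397324, encontramos j = 71133502.2261660.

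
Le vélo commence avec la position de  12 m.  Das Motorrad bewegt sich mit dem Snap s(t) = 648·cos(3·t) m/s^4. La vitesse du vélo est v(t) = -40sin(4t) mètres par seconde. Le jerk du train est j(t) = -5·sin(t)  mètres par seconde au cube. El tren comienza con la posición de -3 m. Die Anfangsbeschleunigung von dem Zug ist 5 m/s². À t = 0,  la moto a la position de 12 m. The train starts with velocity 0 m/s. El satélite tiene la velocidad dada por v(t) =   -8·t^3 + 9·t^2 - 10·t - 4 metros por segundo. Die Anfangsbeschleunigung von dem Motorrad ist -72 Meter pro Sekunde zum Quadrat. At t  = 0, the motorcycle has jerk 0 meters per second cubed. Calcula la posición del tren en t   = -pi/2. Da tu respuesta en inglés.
To find the answer, we compute 3 integrals of j(t) = -5·sin(t). Finding the integral of j(t) and using a(0) = 5: a(t) = 5·cos(t). The integral of acceleration, with v(0) = 0, gives velocity: v(t) = 5·sin(t). Integrating velocity and using the initial condition x(0) = -3, we get x(t) = 2 - 5·cos(t). We have position x(t) = 2 - 5·cos(t). Substituting t = -pi/2: x(-pi/2) = 2.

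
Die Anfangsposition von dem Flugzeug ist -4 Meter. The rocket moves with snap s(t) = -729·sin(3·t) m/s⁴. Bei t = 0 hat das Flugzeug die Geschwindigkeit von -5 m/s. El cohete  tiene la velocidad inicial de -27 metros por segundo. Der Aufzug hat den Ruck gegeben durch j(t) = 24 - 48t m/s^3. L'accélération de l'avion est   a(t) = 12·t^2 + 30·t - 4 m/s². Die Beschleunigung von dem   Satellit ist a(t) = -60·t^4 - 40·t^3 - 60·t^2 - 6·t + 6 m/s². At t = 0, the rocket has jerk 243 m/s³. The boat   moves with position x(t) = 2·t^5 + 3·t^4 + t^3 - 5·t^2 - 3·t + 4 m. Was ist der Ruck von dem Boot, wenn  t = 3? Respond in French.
Pour résoudre ceci, nous devons prendre 3 dérivées de notre équation de la position x(t) = 2·t^5 + 3·t^4 + t^3 - 5·t^2 - 3·t + 4. En prenant d/dt de x(t), nous trouvons v(t) = 10·t^4 + 12·t^3 + 3·t^2 - 10·t - 3. En dérivant la vitesse, nous obtenons l'accélération: a(t) = 40·t^3 + 36·t^2 + 6·t - 10. La dérivée de l'accélération donne le jerk: j(t) = 120·t^2 + 72·t + 6. Nous avons le jerk j(t) = 120·t^2 + 72·t + 6. En substituant t = 3: j(3) = 1302.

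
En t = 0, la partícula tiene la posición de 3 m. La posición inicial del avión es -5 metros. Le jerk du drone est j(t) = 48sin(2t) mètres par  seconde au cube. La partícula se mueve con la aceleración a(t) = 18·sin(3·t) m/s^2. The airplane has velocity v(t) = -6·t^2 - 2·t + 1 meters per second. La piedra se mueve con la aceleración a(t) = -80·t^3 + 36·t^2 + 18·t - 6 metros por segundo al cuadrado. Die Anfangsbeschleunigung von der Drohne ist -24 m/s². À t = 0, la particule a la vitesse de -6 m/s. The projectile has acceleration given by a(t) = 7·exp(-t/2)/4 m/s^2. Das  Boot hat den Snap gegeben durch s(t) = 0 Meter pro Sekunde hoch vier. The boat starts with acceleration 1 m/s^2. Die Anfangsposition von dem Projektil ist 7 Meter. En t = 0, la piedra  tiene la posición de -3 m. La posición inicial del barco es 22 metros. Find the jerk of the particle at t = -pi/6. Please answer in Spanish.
Debemos derivar nuestra ecuación de la aceleración a(t) = 18·sin(3·t) 1 vez. Tomando d/dt de a(t), encontramos j(t) = 54·cos(3·t). Tenemos la sacudida j(t) = 54·cos(3·t). Sustituyendo t = -pi/6: j(-pi/6) = 0.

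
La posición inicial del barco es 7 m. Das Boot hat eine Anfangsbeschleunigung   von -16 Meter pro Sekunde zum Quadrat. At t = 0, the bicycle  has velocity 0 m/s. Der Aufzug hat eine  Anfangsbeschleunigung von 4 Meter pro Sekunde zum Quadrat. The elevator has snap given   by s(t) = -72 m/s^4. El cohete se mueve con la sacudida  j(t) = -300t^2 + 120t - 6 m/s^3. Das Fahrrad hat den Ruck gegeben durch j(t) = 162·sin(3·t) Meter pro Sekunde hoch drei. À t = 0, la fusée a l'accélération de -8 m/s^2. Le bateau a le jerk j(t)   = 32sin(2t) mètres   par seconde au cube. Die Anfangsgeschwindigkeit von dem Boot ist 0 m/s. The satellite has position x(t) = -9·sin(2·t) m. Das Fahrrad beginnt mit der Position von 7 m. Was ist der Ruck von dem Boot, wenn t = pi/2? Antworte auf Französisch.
De l'équation du jerk j(t) = 32·sin(2·t), nous substituons t = pi/2 pour obtenir j = 0.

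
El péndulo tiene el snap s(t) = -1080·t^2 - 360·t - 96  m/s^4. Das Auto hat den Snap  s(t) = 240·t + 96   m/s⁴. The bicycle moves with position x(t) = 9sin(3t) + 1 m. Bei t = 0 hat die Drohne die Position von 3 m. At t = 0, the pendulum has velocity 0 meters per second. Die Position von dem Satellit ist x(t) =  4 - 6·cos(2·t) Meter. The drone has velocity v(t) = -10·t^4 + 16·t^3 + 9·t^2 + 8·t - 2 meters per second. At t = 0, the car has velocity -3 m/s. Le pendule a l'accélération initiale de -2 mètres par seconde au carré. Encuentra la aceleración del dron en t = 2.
Para resolver esto, necesitamos tomar 1 derivada de nuestra ecuación de la velocidad v(t) = -10·t^4 + 16·t^3 + 9·t^2 + 8·t - 2. La derivada de la velocidad da la aceleración: a(t) = -40·t^3 + 48·t^2 + 18·t + 8. De la ecuación de la aceleración a(t) = -40·t^3 + 48·t^2 + 18·t + 8, sustituimos t = 2 para obtener a = -84.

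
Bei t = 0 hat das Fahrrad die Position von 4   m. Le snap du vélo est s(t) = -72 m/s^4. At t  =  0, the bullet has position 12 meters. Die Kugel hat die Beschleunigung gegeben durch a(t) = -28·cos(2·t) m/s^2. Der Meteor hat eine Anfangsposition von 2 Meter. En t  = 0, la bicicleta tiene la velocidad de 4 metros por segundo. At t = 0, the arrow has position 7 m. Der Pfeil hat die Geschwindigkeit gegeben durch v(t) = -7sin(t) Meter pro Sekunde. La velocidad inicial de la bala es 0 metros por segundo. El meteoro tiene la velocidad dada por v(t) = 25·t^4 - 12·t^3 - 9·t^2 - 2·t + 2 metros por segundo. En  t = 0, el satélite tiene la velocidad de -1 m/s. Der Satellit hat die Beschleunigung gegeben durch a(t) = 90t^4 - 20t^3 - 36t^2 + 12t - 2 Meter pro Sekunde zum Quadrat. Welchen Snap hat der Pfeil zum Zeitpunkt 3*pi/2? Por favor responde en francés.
Nous devons dériver notre équation de la vitesse v(t) = -7·sin(t) 3 fois. En dérivant la vitesse, nous obtenons l'accélération: a(t) = -7·cos(t). La dérivée de l'accélération donne le jerk: j(t) = 7·sin(t). La dérivée du jerk donne le snap: s(t) = 7·cos(t). De l'équation du snap s(t) = 7·cos(t), nous substituons t = 3*pi/2 pour obtenir s = 0.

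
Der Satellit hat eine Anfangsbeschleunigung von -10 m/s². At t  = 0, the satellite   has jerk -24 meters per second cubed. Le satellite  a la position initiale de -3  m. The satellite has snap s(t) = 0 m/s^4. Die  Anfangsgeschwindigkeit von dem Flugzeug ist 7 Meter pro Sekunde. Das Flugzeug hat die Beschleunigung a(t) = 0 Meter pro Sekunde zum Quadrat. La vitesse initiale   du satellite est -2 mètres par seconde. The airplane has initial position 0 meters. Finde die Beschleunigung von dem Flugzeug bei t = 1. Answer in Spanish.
De la ecuación de la aceleración a(t) = 0, sustituimos t = 1 para obtener a = 0.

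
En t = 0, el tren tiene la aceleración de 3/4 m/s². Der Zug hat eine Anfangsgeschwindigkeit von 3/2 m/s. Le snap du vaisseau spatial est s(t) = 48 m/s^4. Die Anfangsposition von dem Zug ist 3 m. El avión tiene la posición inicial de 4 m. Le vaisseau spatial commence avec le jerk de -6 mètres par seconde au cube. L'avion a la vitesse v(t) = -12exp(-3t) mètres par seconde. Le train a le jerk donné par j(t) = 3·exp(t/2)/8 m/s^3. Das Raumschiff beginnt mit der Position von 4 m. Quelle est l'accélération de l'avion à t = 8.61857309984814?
En partant de la vitesse v(t) = -12·exp(-3·t), nous prenons 1 dérivée. En prenant d/dt de v(t), nous trouvons a(t) = 36·exp(-3·t). De l'équation de l'accélération a(t) = 36·exp(-3·t), nous substituons t = 8.61857309984814 pour obtenir a = 2.12474239437654E-10.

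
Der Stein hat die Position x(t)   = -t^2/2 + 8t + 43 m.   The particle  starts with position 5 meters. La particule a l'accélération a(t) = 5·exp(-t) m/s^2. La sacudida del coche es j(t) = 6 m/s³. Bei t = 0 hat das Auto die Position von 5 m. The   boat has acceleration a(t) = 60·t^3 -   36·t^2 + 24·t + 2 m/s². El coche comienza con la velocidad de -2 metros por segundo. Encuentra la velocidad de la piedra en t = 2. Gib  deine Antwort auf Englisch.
We must differentiate our position equation x(t) = -t^2/2 + 8·t + 43 1 time. The derivative of position gives velocity: v(t) = 8 - t. From the given velocity equation v(t) = 8 - t, we substitute t = 2 to get v = 6.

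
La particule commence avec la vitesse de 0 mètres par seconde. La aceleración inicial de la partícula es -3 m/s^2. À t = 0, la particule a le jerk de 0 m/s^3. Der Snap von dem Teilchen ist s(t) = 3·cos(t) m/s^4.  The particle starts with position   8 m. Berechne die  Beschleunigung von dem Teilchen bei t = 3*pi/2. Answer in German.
Um dies zu lösen, müssen wir 2 Stammfunktionen unserer Gleichung für den Snap s(t) = 3·cos(t) finden. Mit ∫s(t)dt und Anwendung von j(0) = 0, finden wir j(t) = 3·sin(t). Durch Integration von dem Ruck und Verwendung der Anfangsbedingung a(0) = -3, erhalten wir a(t) = -3·cos(t). Aus der Gleichung für die Beschleunigung a(t) = -3·cos(t), setzen wir t = 3*pi/2 ein und erhalten a = 0.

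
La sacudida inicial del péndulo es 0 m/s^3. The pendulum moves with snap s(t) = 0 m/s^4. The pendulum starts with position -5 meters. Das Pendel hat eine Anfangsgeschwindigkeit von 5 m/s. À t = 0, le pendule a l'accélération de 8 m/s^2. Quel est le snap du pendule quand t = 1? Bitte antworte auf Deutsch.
Mit s(t) = 0 und Einsetzen von t = 1, finden wir s = 0.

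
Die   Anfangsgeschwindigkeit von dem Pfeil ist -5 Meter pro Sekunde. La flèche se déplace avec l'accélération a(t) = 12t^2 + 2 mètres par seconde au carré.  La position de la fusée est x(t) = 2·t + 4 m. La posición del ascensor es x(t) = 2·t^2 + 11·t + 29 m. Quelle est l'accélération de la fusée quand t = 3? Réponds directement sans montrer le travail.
La réponse est 0.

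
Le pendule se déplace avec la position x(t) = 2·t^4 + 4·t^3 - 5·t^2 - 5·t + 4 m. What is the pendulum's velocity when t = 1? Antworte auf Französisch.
Pour résoudre ceci, nous devons prendre 1 dérivée de notre équation de la position x(t) = 2·t^4 + 4·t^3 - 5·t^2 - 5·t + 4. En dérivant la position, nous obtenons la vitesse: v(t) = 8·t^3 + 12·t^2 - 10·t - 5. Nous avons la vitesse v(t) = 8·t^3 + 12·t^2 - 10·t - 5. En substituant t = 1: v(1) = 5.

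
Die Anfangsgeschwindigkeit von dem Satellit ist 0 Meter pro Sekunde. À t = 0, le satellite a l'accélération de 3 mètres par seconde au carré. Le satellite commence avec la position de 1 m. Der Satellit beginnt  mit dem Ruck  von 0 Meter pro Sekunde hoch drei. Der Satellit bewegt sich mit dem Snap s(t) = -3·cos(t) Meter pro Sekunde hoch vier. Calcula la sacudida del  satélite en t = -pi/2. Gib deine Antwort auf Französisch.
Nous devons intégrer notre équation du snap s(t) = -3·cos(t) 1 fois. En prenant ∫s(t)dt et en appliquant j(0) = 0, nous trouvons j(t) = -3·sin(t). En utilisant j(t) = -3·sin(t) et en substituant t = -pi/2, nous trouvons j = 3.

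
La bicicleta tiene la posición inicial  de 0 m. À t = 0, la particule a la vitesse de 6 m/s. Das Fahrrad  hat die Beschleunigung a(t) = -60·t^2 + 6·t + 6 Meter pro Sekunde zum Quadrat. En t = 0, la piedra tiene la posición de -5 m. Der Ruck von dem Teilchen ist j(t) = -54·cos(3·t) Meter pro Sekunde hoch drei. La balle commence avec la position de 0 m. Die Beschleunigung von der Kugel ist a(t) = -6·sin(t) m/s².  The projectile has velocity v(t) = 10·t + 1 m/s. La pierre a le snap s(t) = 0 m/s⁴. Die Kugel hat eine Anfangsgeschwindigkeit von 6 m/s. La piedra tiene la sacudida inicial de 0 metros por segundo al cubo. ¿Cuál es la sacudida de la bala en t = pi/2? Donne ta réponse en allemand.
Ausgehend von der Beschleunigung a(t) = -6·sin(t), nehmen wir 1 Ableitung. Mit d/dt von a(t) finden wir j(t) = -6·cos(t). Aus der Gleichung für den Ruck j(t) = -6·cos(t), setzen wir t = pi/2 ein und erhalten j = 0.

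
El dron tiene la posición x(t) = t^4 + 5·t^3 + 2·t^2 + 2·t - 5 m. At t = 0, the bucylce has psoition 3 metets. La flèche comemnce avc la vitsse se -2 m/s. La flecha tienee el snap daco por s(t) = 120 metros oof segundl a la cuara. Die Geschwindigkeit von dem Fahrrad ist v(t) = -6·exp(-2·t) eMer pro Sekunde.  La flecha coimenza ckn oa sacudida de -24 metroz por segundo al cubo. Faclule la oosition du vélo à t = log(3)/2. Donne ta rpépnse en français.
Nous devons intégrer notre équation de la vitesse v(t) = -6·exp(-2·t) 1 fois. La primitive de la vitesse, avec x(0) = 3, donne la position: x(t) = 3·exp(-2·t). De l'équation de la position x(t) = 3·exp(-2·t), nous substituons t = log(3)/2 pour obtenir x = 1.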